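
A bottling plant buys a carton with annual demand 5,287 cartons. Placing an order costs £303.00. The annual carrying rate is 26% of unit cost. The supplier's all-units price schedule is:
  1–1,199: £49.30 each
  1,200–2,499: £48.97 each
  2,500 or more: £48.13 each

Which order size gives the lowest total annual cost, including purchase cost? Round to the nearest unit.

Holding cost per unit per year at price C is H = 0.26·C.
Candidates are each tier's EOQ (if it falls in that tier) and each price-break quantity.
EOQ at £49.30 = 500.0 (feasible in tier 1): TC = 5,287×£49.30 + (5,287/500.0)×303 + (500.0/2)×0.26×£49.30 = £267,057.52.
EOQ at £48.97 = 501.6 < 1200, so use break Q=1200: TC = 5,287×£48.97 + (5,287/1200.0)×303 + (1200.0/2)×0.26×£48.97 = £267,878.68.
EOQ at £48.13 = 506.0 < 2500, so use break Q=2500: TC = 5,287×£48.13 + (5,287/2500.0)×303 + (2500.0/2)×0.26×£48.13 = £270,746.34.
Lowest total cost is £267,057.52 at Q = 500.0.

Q* ≈ 500 cartons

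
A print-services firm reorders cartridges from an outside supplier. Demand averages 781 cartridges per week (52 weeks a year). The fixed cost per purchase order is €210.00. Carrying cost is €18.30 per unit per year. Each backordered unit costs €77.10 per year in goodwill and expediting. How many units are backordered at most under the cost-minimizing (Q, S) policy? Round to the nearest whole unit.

S* ≈ 206 cartridges

Annual demand D = 781 × 52 = 40,612.
With planned backorders, Q* = √(2DS/H) · √((H+B)/B).
√(2DS/H) = √(2 × 40,612 × 210 / 18.3) = 965.442.
√((H+B)/B) = √((18.3+77.1)/77.1) = 1.1124.
Q* ≈ 1073.923.
S* = Q* · H/(H+B) = 1073.923 × 18.3/95.4 ≈ 206.004.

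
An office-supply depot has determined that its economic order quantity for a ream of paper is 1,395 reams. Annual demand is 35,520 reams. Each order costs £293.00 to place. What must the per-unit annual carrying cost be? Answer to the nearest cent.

Invert the EOQ relation Q*² = 2DS/H.
From Q* = √(2DS/H): H = 2DS / Q*² = 2 × 35,520 × 293 / 1,395² = 10.6960.

H ≈ £10.70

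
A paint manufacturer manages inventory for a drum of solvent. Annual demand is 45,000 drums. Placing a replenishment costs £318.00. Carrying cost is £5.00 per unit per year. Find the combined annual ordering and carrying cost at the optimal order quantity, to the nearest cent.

EOQ = √(2DS/H) = √(2 × 45,000 × 318 / 5) ≈ 2392.49.
At Q*, ordering cost (D/Q*)S equals holding cost (Q*/2)H, each = √(DSH/2).
Minimum total = √(2DSH) = √(2 × 45,000 × 318 × 5) ≈ 11962.441.

TC* ≈ £11,962.44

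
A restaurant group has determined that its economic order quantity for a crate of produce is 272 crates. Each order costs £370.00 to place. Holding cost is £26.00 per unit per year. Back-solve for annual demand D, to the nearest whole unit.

D ≈ 2,599 crates per year

Squaring Q* = √(2DS/H) gives Q*² = 2DS/H.
From Q* = √(2DS/H): D = Q*²H / (2S) = 272² × 26 / (2 × 370) = 2599.438.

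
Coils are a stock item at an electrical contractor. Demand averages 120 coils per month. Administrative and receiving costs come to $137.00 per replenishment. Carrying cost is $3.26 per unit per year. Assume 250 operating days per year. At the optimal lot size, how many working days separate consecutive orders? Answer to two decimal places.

Annual demand D = 120 × 12 = 1,440.
EOQ = √(2DS/H) = √(2 × 1,440 × 137 / 3.26) ≈ 347.89.
Cycle time = Q*/D × 250 = 347.89 / 1,440 × 250 ≈ 60.398 days.

T ≈ 60.40 days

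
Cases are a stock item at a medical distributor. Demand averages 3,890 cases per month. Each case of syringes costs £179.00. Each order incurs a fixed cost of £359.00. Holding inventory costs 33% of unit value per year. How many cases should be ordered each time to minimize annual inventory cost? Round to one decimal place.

Q* ≈ 753.3 cases

Annual demand D = 3,890 × 12 = 46,680.
Holding cost H = 0.33 × £179.00 = £59.0700 per unit per year.
EOQ = √(2DS / H) = √(2 × 46,680 × 359 / 59.07).
= √(33,516,240 / 59.07) = √567,398.6795 ≈ 753.259.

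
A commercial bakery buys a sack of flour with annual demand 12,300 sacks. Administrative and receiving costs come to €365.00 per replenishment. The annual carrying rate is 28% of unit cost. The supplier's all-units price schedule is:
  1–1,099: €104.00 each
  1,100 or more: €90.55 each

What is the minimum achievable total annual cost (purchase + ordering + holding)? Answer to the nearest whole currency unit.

Holding cost per unit per year at price C is H = 0.28·C.
For each price level, check whether its EOQ is feasible; otherwise the best quantity at that price is the breakpoint.
EOQ at €104.00 = 555.3 (feasible in tier 1): TC = 12,300×€104.00 + (12,300/555.3)×365 + (555.3/2)×0.28×€104.00 = €1,295,369.99.
EOQ at €90.55 = 595.1 < 1100, so use break Q=1100: TC = 12,300×€90.55 + (12,300/1100.0)×365 + (1100.0/2)×0.28×€90.55 = €1,131,791.06.
Lowest total cost among the candidates is at Q = 1100.0.

TC* ≈ €1,131,791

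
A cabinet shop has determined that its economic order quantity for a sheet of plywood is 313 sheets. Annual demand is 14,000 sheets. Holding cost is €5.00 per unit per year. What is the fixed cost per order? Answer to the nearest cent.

Invert the EOQ relation Q*² = 2DS/H.
From Q* = √(2DS/H): S = Q*²H / (2D) = 313² × 5 / (2 × 14,000) = 17.4945.

S ≈ €17.49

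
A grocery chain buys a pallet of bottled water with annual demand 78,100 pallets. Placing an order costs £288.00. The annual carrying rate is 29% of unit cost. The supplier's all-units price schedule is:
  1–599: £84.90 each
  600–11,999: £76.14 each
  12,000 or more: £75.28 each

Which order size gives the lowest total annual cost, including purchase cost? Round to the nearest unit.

Holding cost per unit per year at price C is H = 0.29·C.
For each price level, check whether its EOQ is feasible; otherwise the best quantity at that price is the breakpoint.
Tier 1 (£84.90): EOQ = 1351.7 exceeds tier's upper bound 599, so this tier is dominated.
EOQ at £76.14 = 1427.4 (feasible in tier 2): TC = 78,100×£76.14 + (78,100/1427.4)×288 + (1427.4/2)×0.29×£76.14 = £5,978,050.81.
EOQ at £75.28 = 1435.5 < 12000, so use break Q=12000: TC = 78,100×£75.28 + (78,100/12000.0)×288 + (12000.0/2)×0.29×£75.28 = £6,012,229.60.
Lowest total cost is £5,978,050.81 at Q = 1427.4.

Q* ≈ 1,427 pallets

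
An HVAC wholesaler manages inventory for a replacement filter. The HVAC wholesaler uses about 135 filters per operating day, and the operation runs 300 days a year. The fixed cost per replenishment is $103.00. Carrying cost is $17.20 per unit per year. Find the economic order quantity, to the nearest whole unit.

Q* ≈ 696 filters

Annual demand D = 135 × 300 = 40,500.
EOQ = √(2DS / H) = √(2 × 40,500 × 103 / 17.2).
= √(8,343,000 / 17.2) = √485,058.1395 ≈ 696.461.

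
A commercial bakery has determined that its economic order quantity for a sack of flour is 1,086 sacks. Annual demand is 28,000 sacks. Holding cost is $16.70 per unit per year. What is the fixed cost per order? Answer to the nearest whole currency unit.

S ≈ $352

Invert the EOQ relation Q*² = 2DS/H.
From Q* = √(2DS/H): S = Q*²H / (2D) = 1,086² × 16.7 / (2 × 28,000) = 351.7127.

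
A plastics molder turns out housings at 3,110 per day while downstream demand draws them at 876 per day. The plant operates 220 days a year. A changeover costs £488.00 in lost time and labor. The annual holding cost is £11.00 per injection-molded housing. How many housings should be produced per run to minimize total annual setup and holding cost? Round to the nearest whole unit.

Annual demand D = 876 × 220 = 192,720.
Production build-up factor (1 − d/p) = 1 − 876/3,110 = 0.7183.
Q* = √(2DS / (H(1 − d/p))) = √(2 × 192,720 × 488 / (11 × 0.7183)).
= √(188,094,720 / 7.9016) ≈ 4878.997.

Q* ≈ 4,879 housings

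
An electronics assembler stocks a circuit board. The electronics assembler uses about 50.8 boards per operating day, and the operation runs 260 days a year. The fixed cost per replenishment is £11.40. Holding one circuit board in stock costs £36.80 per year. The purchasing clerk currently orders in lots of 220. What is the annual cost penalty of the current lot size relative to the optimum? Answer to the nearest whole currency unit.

Annual demand D = 50.8 × 260 = 13,208.
EOQ = √(2DS/H) = √(2 × 13,208 × 11.4 / 36.8) ≈ 90.46.
Cost at Q* = (D/Q*)S + (Q*/2)H = √(2DSH) ≈ £3,328.97.
Cost at Q = 220: (13,208/220)×11.4 + (220/2)×36.8 = £684.41 + £4,048.00 = £4,732.41.
Excess = £4,732.41 − £3,328.97 = £1,403.44.

Extra cost ≈ £1,403 per year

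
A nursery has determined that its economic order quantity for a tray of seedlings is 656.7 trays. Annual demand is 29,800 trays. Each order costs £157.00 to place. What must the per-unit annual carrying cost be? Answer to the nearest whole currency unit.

Invert the EOQ relation Q*² = 2DS/H.
From Q* = √(2DS/H): H = 2DS / Q*² = 2 × 29,800 × 157 / 656.7² = 21.6976.

H ≈ £22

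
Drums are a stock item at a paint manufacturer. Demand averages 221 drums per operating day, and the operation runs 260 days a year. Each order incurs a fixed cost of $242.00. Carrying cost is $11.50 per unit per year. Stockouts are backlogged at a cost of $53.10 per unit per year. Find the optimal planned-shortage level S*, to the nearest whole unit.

S* ≈ 305 drums

Annual demand D = 221 × 260 = 57,460.
With planned backorders, Q* = √(2DS/H) · √((H+B)/B).
√(2DS/H) = √(2 × 57,460 × 242 / 11.5) = 1555.094.
√((H+B)/B) = √((11.5+53.1)/53.1) = 1.1030.
Q* ≈ 1715.243.
S* = Q* · H/(H+B) = 1715.243 × 11.5/64.6 ≈ 305.345.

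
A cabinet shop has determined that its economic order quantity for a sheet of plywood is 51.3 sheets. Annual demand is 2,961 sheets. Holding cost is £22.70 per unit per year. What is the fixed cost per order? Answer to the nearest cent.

S ≈ £10.09

The basic EOQ model gives Q* = √(2DS/H); rearrange for the unknown.
From Q* = √(2DS/H): S = Q*²H / (2D) = 51.3² × 22.7 / (2 × 2,961) = 10.0877.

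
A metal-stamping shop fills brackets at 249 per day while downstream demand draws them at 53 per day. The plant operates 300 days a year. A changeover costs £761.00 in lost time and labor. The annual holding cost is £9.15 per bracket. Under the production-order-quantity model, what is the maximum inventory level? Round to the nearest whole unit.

I_max ≈ 1,443 brackets

Annual demand D = 53 × 300 = 15,900.
Production build-up factor (1 − d/p) = 1 − 53/249 = 0.7871.
Q* = √(2DS / (H(1 − d/p))) = √(2 × 15,900 × 761 / (9.15 × 0.7871)).
= √(24,199,800 / 7.2024) ≈ 1833.019.
Maximum inventory = Q*(1 − d/p) = 1833.019 × 0.7871 ≈ 1442.858.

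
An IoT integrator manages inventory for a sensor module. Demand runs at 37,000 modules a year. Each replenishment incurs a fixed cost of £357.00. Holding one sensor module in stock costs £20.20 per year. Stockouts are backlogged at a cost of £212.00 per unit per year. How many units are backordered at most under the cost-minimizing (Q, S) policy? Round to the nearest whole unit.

S* ≈ 104 modules

With planned backorders, Q* = √(2DS/H) · √((H+B)/B).
√(2DS/H) = √(2 × 37,000 × 357 / 20.2) = 1143.600.
√((H+B)/B) = √((20.2+212)/212) = 1.0466.
Q* ≈ 1196.844.
S* = Q* · H/(H+B) = 1196.844 × 20.2/232.2 ≈ 104.118.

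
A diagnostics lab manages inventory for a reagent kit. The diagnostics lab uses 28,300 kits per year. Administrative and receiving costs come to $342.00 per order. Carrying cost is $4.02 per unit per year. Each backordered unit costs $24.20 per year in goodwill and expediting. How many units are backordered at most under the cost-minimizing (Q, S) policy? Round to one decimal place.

S* ≈ 337.6 kits

With planned backorders, Q* = √(2DS/H) · √((H+B)/B).
√(2DS/H) = √(2 × 28,300 × 342 / 4.02) = 2194.362.
√((H+B)/B) = √((4.02+24.2)/24.2) = 1.0799.
Q* ≈ 2369.622.
S* = Q* · H/(H+B) = 2369.622 × 4.02/28.22 ≈ 337.558.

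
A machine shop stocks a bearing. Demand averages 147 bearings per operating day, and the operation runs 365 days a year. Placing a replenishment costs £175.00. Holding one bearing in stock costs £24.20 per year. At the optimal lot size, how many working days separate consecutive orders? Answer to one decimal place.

Annual demand D = 147 × 365 = 53,655.
The optimal lot size = √(2DS/H) = √(2 × 53,655 × 175 / 24.2) ≈ 880.91.
Cycle time = Q*/D × 365 = 880.91 / 53,655 × 365 ≈ 5.993 days.

T ≈ 6.0 days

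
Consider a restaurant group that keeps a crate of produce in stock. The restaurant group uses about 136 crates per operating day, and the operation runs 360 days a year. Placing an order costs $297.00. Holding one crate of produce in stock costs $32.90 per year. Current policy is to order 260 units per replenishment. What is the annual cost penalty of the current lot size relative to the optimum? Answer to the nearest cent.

Annual demand D = 136 × 360 = 48,960.
EOQ = √(2DS/H) = √(2 × 48,960 × 297 / 32.9) ≈ 940.19.
Cost at Q* = (D/Q*)S + (Q*/2)H = √(2DSH) ≈ $30,932.28.
Cost at Q = 260: (48,960/260)×297 + (260/2)×32.9 = $55,927.38 + $4,277.00 = $60,204.38.
Excess = $60,204.38 − $30,932.28 = $29,272.11.

Extra cost ≈ $29,272.11 per year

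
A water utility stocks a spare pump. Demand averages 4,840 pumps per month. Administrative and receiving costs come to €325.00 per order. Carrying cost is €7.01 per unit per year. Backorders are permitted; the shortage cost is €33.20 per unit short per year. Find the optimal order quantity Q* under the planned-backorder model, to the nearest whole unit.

Q* ≈ 2,554 pumps

Annual demand D = 4,840 × 12 = 58,080.
With planned backorders, Q* = √(2DS/H) · √((H+B)/B).
√(2DS/H) = √(2 × 58,080 × 325 / 7.01) = 2320.657.
√((H+B)/B) = √((7.01+33.2)/33.2) = 1.1005.
Q* ≈ 2553.930.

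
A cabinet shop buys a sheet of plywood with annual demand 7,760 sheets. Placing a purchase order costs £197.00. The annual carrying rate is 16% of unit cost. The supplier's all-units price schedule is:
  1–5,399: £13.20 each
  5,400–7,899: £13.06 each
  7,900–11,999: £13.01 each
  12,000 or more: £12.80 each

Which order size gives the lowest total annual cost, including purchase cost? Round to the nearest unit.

Q* ≈ 1,203 sheets

Holding cost per unit per year at price C is H = 0.16·C.
Candidates are each tier's EOQ (if it falls in that tier) and each price-break quantity.
EOQ at £13.20 = 1203.2 (feasible in tier 1): TC = 7,760×£13.20 + (7,760/1203.2)×197 + (1203.2/2)×0.16×£13.20 = £104,973.12.
EOQ at £13.06 = 1209.6 < 5400, so use break Q=5400: TC = 7,760×£13.06 + (7,760/5400.0)×197 + (5400.0/2)×0.16×£13.06 = £107,270.62.
EOQ at £13.01 = 1211.9 < 7900, so use break Q=7900: TC = 7,760×£13.01 + (7,760/7900.0)×197 + (7900.0/2)×0.16×£13.01 = £109,373.43.
EOQ at £12.80 = 1221.8 < 12000, so use break Q=12000: TC = 7,760×£12.80 + (7,760/12000.0)×197 + (12000.0/2)×0.16×£12.80 = £111,743.39.
Lowest total cost is £104,973.12 at Q = 1203.2.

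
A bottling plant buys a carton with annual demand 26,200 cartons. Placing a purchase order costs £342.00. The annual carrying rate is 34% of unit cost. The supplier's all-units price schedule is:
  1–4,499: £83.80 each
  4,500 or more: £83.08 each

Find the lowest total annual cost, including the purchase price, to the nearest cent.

TC* ≈ £2,218,156.45

Holding cost per unit per year at price C is H = 0.34·C.
Evaluate total cost at each tier's feasible EOQ or, if the EOQ is below the tier, at the tier's minimum quantity.
EOQ at £83.80 = 793.1 (feasible in tier 1): TC = 26,200×£83.80 + (26,200/793.1)×342 + (793.1/2)×0.34×£83.80 = £2,218,156.45.
EOQ at £83.08 = 796.5 < 4500, so use break Q=4500: TC = 26,200×£83.08 + (26,200/4500.0)×342 + (4500.0/2)×0.34×£83.08 = £2,242,243.40.
Lowest total cost among the candidates is at Q = 793.1.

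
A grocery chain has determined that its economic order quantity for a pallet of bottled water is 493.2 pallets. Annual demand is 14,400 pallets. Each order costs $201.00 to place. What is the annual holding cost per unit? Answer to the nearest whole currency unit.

Invert the EOQ relation Q*² = 2DS/H.
From Q* = √(2DS/H): H = 2DS / Q*² = 2 × 14,400 × 201 / 493.2² = 23.7981.

H ≈ $24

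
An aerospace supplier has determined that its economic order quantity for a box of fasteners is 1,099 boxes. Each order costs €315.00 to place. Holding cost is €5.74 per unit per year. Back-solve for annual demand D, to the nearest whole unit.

D ≈ 11,004 boxes per year

Invert the EOQ relation Q*² = 2DS/H.
From Q* = √(2DS/H): D = Q*²H / (2S) = 1,099² × 5.74 / (2 × 315) = 11004.409.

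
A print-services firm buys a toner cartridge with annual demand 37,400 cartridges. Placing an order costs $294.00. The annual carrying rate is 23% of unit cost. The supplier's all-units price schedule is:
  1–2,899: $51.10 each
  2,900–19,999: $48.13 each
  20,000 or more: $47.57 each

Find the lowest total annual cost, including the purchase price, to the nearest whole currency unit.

TC* ≈ $1,819,905

Holding cost per unit per year at price C is H = 0.23·C.
Evaluate total cost at each tier's feasible EOQ or, if the EOQ is below the tier, at the tier's minimum quantity.
EOQ at $51.10 = 1367.9 (feasible in tier 1): TC = 37,400×$51.10 + (37,400/1367.9)×294 + (1367.9/2)×0.23×$51.10 = $1,927,216.77.
EOQ at $48.13 = 1409.5 < 2900, so use break Q=2900: TC = 37,400×$48.13 + (37,400/2900.0)×294 + (2900.0/2)×0.23×$48.13 = $1,819,904.94.
EOQ at $47.57 = 1417.7 < 20000, so use break Q=20000: TC = 37,400×$47.57 + (37,400/20000.0)×294 + (20000.0/2)×0.23×$47.57 = $1,889,078.78.
Lowest total cost among the candidates is at Q = 2900.0.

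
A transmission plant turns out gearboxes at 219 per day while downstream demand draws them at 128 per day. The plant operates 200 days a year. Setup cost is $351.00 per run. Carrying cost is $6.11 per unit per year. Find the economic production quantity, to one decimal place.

Annual demand D = 128 × 200 = 25,600.
Production build-up factor (1 − d/p) = 1 − 128/219 = 0.4155.
Q* = √(2DS / (H(1 − d/p))) = √(2 × 25,600 × 351 / (6.11 × 0.4155)).
= √(17,971,200 / 2.5389) ≈ 2660.537.

Q* ≈ 2,660.5 gearboxes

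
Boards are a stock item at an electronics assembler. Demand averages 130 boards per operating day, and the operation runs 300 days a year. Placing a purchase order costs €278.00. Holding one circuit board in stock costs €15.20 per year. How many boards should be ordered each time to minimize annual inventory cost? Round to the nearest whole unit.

Q* ≈ 1,194 boards

Annual demand D = 130 × 300 = 39,000.
EOQ = √(2DS / H) = √(2 × 39,000 × 278 / 15.2).
= √(21,684,000 / 15.2) = √1,426,578.9474 ≈ 1194.395.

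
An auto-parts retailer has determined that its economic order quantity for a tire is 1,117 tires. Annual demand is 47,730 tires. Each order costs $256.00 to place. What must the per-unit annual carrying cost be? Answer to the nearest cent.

H ≈ $19.59

Invert the EOQ relation Q*² = 2DS/H.
From Q* = √(2DS/H): H = 2DS / Q*² = 2 × 47,730 × 256 / 1,117² = 19.5864.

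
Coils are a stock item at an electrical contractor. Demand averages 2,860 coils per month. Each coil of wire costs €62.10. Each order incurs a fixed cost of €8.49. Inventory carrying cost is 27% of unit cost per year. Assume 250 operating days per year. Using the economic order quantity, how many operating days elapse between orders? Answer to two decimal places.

T ≈ 1.36 days

Annual demand D = 2,860 × 12 = 34,320.
Holding cost H = 0.27 × €62.10 = €16.7670 per unit per year.
EOQ = √(2DS/H) = √(2 × 34,320 × 8.49 / 16.767) ≈ 186.43.
Cycle time = Q*/D × 250 = 186.43 / 34,320 × 250 ≈ 1.358 days.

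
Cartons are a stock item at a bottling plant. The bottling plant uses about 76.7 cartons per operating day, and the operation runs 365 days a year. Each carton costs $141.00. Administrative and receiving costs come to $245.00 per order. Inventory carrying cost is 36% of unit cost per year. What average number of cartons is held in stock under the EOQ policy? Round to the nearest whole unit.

Annual demand D = 76.7 × 365 = 27,995.5.
Holding cost H = 0.36 × $141.00 = $50.7600 per unit per year.
The optimal lot size = √(2DS/H) = √(2 × 27,995.5 × 245 / 50.76) ≈ 519.85.
Average inventory = Q*/2 ≈ 519.85 / 2 = 259.927.

Average inventory ≈ 260 cartons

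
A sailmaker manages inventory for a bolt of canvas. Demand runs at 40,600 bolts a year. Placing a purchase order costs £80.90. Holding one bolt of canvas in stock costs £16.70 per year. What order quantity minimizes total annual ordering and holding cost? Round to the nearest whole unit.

Q* ≈ 627 bolts

EOQ = √(2DS / H) = √(2 × 40,600 × 80.9 / 16.7).
= √(6,569,080 / 16.7) = √393,358.0838 ≈ 627.183.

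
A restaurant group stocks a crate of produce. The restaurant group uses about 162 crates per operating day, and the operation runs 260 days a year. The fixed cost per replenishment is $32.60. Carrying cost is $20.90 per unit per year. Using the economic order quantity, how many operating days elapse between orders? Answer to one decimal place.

T ≈ 2.2 days

Annual demand D = 162 × 260 = 42,120.
The optimal lot size = √(2DS/H) = √(2 × 42,120 × 32.6 / 20.9) ≈ 362.49.
Cycle time = Q*/D × 260 = 362.49 / 42,120 × 260 ≈ 2.238 days.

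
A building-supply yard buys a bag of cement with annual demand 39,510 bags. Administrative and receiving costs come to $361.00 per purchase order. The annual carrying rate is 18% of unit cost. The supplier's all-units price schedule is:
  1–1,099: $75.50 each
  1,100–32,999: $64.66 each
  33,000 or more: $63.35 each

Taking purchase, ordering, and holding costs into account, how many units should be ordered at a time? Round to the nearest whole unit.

Q* ≈ 1,566 bags

Holding cost per unit per year at price C is H = 0.18·C.
Candidates are each tier's EOQ (if it falls in that tier) and each price-break quantity.
Tier 1 ($75.50): EOQ = 1448.8 exceeds tier's upper bound 1099, so this tier is dominated.
EOQ at $64.66 = 1565.6 (feasible in tier 2): TC = 39,510×$64.66 + (39,510/1565.6)×361 + (1565.6/2)×0.18×$64.66 = $2,572,937.77.
EOQ at $63.35 = 1581.7 < 33000, so use break Q=33000: TC = 39,510×$63.35 + (39,510/33000.0)×361 + (33000.0/2)×0.18×$63.35 = $2,691,540.22.
Lowest total cost is $2,572,937.77 at Q = 1565.6.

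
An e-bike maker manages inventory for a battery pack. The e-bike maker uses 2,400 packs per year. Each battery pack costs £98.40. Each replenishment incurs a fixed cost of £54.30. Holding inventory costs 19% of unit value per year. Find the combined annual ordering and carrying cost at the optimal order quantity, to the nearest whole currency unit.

Holding cost H = 0.19 × £98.40 = £18.6960 per unit per year.
EOQ = √(2DS/H) = √(2 × 2,400 × 54.3 / 18.696) ≈ 118.07.
At Q*, ordering cost (D/Q*)S equals holding cost (Q*/2)H, each = √(DSH/2).
Minimum total = √(2DSH) = √(2 × 2,400 × 54.3 × 18.696) ≈ 2207.470.

TC* ≈ £2,207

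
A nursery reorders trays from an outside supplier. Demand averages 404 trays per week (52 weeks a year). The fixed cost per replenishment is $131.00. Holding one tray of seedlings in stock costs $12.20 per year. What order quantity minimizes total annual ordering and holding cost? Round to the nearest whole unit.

Q* ≈ 672 trays

Annual demand D = 404 × 52 = 21,008.
EOQ = √(2DS / H) = √(2 × 21,008 × 131 / 12.2).
= √(5,504,096 / 12.2) = √451,155.4098 ≈ 671.681.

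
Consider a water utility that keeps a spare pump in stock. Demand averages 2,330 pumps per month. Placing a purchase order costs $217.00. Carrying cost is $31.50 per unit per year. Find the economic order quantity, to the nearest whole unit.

Q* ≈ 621 pumps

Annual demand D = 2,330 × 12 = 27,960.
EOQ = √(2DS / H) = √(2 × 27,960 × 217 / 31.5).
= √(12,134,640 / 31.5) = √385,226.6667 ≈ 620.666.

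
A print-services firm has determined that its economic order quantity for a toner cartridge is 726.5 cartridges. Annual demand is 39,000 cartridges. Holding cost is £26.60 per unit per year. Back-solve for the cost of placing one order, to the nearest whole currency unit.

The basic EOQ model gives Q* = √(2DS/H); rearrange for the unknown.
From Q* = √(2DS/H): S = Q*²H / (2D) = 726.5² × 26.6 / (2 × 39,000) = 179.9941.

S ≈ £180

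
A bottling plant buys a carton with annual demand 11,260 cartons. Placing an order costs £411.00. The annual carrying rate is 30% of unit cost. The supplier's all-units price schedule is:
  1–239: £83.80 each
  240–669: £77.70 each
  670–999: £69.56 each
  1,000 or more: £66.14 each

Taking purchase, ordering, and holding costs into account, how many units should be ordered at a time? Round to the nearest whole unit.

Q* ≈ 1,000 cartons

Holding cost per unit per year at price C is H = 0.30·C.
For each price level, check whether its EOQ is feasible; otherwise the best quantity at that price is the breakpoint.
Tier 1 (£83.80): EOQ = 606.8 exceeds tier's upper bound 239, so this tier is dominated.
EOQ at £77.70 = 630.1 (feasible in tier 2): TC = 11,260×£77.70 + (11,260/630.1)×411 + (630.1/2)×0.30×£77.70 = £889,590.46.
EOQ at £69.56 = 666.0 < 670, so use break Q=670: TC = 11,260×£69.56 + (11,260/670.0)×411 + (670.0/2)×0.30×£69.56 = £797,143.63.
EOQ at £66.14 = 683.0 < 1000, so use break Q=1000: TC = 11,260×£66.14 + (11,260/1000.0)×411 + (1000.0/2)×0.30×£66.14 = £759,285.26.
Lowest total cost is £759,285.26 at Q = 1000.0.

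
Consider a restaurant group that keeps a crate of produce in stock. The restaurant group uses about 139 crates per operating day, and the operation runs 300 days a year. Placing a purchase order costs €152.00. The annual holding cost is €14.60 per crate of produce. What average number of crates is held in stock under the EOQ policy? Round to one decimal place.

Average inventory ≈ 465.9 crates

Annual demand D = 139 × 300 = 41,700.
Q* = √(2DS/H) = √(2 × 41,700 × 152 / 14.6) ≈ 931.81.
Average inventory = Q*/2 ≈ 931.81 / 2 = 465.906.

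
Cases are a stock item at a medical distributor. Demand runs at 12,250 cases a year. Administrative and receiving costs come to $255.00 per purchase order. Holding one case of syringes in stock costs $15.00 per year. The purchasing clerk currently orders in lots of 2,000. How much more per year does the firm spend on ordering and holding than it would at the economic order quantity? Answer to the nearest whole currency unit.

EOQ = √(2DS/H) = √(2 × 12,250 × 255 / 15) ≈ 645.37.
Cost at Q* = (D/Q*)S + (Q*/2)H = √(2DSH) ≈ $9,680.52.
Cost at Q = 2,000: (12,250/2,000)×255 + (2,000/2)×15 = $1,561.88 + $15,000.00 = $16,561.88.
Excess = $16,561.88 − $9,680.52 = $6,881.35.

Extra cost ≈ $6,881 per year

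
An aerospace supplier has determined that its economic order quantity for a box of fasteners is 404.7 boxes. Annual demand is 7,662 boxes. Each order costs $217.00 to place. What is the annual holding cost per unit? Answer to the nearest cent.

H ≈ $20.30

The basic EOQ model gives Q* = √(2DS/H); rearrange for the unknown.
From Q* = √(2DS/H): H = 2DS / Q*² = 2 × 7,662 × 217 / 404.7² = 20.3032.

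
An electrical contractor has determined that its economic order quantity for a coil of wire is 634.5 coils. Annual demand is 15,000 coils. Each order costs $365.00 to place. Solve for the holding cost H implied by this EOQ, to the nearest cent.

H ≈ $27.20

The basic EOQ model gives Q* = √(2DS/H); rearrange for the unknown.
From Q* = √(2DS/H): H = 2DS / Q*² = 2 × 15,000 × 365 / 634.5² = 27.1989.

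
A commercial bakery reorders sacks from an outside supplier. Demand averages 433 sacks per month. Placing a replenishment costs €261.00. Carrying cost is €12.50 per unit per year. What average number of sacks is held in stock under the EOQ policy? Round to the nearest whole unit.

Average inventory ≈ 233 sacks

Annual demand D = 433 × 12 = 5,196.
Q* = √(2DS/H) = √(2 × 5,196 × 261 / 12.5) ≈ 465.82.
Average inventory = Q*/2 ≈ 465.82 / 2 = 232.908.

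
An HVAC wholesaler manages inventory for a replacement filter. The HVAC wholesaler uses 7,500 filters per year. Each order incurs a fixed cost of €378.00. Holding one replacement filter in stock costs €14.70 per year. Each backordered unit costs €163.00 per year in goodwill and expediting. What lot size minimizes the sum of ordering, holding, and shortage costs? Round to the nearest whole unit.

With planned backorders, Q* = √(2DS/H) · √((H+B)/B).
√(2DS/H) = √(2 × 7,500 × 378 / 14.7) = 621.059.
√((H+B)/B) = √((14.7+163)/163) = 1.0441.
Q* ≈ 648.459.

Q* ≈ 648 filters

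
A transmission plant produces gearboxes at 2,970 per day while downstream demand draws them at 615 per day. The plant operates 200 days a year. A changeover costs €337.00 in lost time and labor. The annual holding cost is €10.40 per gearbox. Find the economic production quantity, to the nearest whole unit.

Q* ≈ 3,171 gearboxes

Annual demand D = 615 × 200 = 123,000.
Production build-up factor (1 − d/p) = 1 − 615/2,970 = 0.7929.
Q* = √(2DS / (H(1 − d/p))) = √(2 × 123,000 × 337 / (10.4 × 0.7929)).
= √(82,902,000 / 8.2465) ≈ 3170.652.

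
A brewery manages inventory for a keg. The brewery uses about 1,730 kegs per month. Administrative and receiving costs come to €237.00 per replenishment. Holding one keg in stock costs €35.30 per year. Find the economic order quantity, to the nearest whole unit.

Annual demand D = 1,730 × 12 = 20,760.
EOQ = √(2DS / H) = √(2 × 20,760 × 237 / 35.3).
= √(9,840,240 / 35.3) = √278,760.3399 ≈ 527.978.

Q* ≈ 528 kegs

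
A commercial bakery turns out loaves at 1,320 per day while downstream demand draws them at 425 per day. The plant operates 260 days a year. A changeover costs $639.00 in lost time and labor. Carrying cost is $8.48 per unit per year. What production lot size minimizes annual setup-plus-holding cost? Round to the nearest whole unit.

Annual demand D = 425 × 260 = 110,500.
Production build-up factor (1 − d/p) = 1 − 425/1,320 = 0.6780.
Q* = √(2DS / (H(1 − d/p))) = √(2 × 110,500 × 639 / (8.48 × 0.6780)).
= √(141,219,000 / 5.7497) ≈ 4955.918.

Q* ≈ 4,956 loaves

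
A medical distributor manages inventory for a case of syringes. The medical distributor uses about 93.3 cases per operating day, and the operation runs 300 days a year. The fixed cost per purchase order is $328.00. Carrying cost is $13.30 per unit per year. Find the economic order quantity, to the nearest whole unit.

Annual demand D = 93.3 × 300 = 27,990.
EOQ = √(2DS / H) = √(2 × 27,990 × 328 / 13.3).
= √(18,361,440 / 13.3) = √1,380,559.3985 ≈ 1174.972.

Q* ≈ 1,175 cases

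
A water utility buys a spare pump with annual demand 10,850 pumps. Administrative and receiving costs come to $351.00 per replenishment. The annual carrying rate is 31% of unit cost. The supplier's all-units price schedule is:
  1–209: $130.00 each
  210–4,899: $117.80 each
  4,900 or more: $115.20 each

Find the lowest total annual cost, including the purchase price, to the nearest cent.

Holding cost per unit per year at price C is H = 0.31·C.
For each price level, check whether its EOQ is feasible; otherwise the best quantity at that price is the breakpoint.
Tier 1 ($130.00): EOQ = 434.7 exceeds tier's upper bound 209, so this tier is dominated.
EOQ at $117.80 = 456.7 (feasible in tier 2): TC = 10,850×$117.80 + (10,850/456.7)×351 + (456.7/2)×0.31×$117.80 = $1,294,807.73.
EOQ at $115.20 = 461.8 < 4900, so use break Q=4900: TC = 10,850×$115.20 + (10,850/4900.0)×351 + (4900.0/2)×0.31×$115.20 = $1,338,191.61.
Lowest total cost among the candidates is at Q = 456.7.

TC* ≈ $1,294,807.73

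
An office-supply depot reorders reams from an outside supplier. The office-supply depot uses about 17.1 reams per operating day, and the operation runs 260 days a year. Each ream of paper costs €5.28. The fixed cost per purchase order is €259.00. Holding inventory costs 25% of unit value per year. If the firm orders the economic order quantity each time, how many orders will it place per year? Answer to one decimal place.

N ≈ 3.4 orders per year

Annual demand D = 17.1 × 260 = 4,446.
Holding cost H = 0.25 × €5.28 = €1.3200 per unit per year.
The optimal lot size = √(2DS/H) = √(2 × 4,446 × 259 / 1.32) ≈ 1320.88.
Orders per year = D / Q* = 4,446 / 1320.88 ≈ 3.366.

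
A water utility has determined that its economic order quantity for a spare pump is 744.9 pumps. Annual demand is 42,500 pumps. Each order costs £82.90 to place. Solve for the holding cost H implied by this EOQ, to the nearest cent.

Invert the EOQ relation Q*² = 2DS/H.
From Q* = √(2DS/H): H = 2DS / Q*² = 2 × 42,500 × 82.9 / 744.9² = 12.6992.

H ≈ £12.70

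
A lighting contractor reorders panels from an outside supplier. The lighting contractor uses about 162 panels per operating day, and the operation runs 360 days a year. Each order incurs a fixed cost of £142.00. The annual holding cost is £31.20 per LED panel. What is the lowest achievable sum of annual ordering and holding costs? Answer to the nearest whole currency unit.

Annual demand D = 162 × 360 = 58,320.
EOQ = √(2DS/H) = √(2 × 58,320 × 142 / 31.2) ≈ 728.60.
At Q*, ordering cost (D/Q*)S equals holding cost (Q*/2)H, each = √(DSH/2).
Minimum total = √(2DSH) = √(2 × 58,320 × 142 × 31.2) ≈ 22732.397.

TC* ≈ £22,732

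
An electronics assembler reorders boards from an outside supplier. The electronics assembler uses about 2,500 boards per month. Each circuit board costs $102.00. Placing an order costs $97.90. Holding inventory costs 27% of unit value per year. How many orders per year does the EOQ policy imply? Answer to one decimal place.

N ≈ 65.0 orders per year

Annual demand D = 2,500 × 12 = 30,000.
Holding cost H = 0.27 × $102.00 = $27.5400 per unit per year.
Q* = √(2DS/H) = √(2 × 30,000 × 97.9 / 27.54) ≈ 461.83.
Orders per year = D / Q* = 30,000 / 461.83 ≈ 64.959.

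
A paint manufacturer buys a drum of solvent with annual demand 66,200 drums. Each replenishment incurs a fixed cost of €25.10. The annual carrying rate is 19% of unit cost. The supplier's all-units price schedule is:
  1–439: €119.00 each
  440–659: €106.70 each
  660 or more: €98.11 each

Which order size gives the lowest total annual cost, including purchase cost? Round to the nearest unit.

Holding cost per unit per year at price C is H = 0.19·C.
Evaluate total cost at each tier's feasible EOQ or, if the EOQ is below the tier, at the tier's minimum quantity.
EOQ at €119.00 = 383.4 (feasible in tier 1): TC = 66,200×€119.00 + (66,200/383.4)×25.1 + (383.4/2)×0.19×€119.00 = €7,886,468.24.
EOQ at €106.70 = 404.9 < 440, so use break Q=440: TC = 66,200×€106.70 + (66,200/440.0)×25.1 + (440.0/2)×0.19×€106.70 = €7,071,776.47.
EOQ at €98.11 = 422.2 < 660, so use break Q=660: TC = 66,200×€98.11 + (66,200/660.0)×25.1 + (660.0/2)×0.19×€98.11 = €6,503,551.10.
Lowest total cost is €6,503,551.10 at Q = 660.0.

Q* ≈ 660 drums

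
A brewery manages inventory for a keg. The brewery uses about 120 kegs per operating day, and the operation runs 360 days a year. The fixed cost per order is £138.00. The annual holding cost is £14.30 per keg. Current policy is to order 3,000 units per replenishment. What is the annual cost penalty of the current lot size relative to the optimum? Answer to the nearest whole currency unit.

Annual demand D = 120 × 360 = 43,200.
EOQ = √(2DS/H) = √(2 × 43,200 × 138 / 14.3) ≈ 913.12.
Cost at Q* = (D/Q*)S + (Q*/2)H = √(2DSH) ≈ £13,057.63.
Cost at Q = 3,000: (43,200/3,000)×138 + (3,000/2)×14.3 = £1,987.20 + £21,450.00 = £23,437.20.
Excess = £23,437.20 − £13,057.63 = £10,379.57.

Extra cost ≈ £10,380 per year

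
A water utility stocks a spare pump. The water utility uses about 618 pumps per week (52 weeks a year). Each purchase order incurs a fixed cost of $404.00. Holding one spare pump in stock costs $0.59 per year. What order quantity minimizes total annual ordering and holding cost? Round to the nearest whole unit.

Q* ≈ 6,634 pumps

Annual demand D = 618 × 52 = 32,136.
EOQ = √(2DS / H) = √(2 × 32,136 × 404 / 0.59).
= √(25,965,888 / 0.59) = √44,009,979.661 ≈ 6634.002.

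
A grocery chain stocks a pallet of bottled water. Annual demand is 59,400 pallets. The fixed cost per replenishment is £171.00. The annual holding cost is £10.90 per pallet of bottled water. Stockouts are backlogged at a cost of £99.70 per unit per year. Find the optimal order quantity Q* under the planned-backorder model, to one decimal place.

Q* ≈ 1,437.9 pallets

With planned backorders, Q* = √(2DS/H) · √((H+B)/B).
√(2DS/H) = √(2 × 59,400 × 171 / 10.9) = 1365.190.
√((H+B)/B) = √((10.9+99.7)/99.7) = 1.0532.
Q* ≈ 1437.881.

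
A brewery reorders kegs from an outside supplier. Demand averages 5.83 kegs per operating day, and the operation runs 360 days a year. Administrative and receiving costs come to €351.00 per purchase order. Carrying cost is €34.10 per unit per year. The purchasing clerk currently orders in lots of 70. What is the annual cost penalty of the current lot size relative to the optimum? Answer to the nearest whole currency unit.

Annual demand D = 5.83 × 360 = 2,098.8.
EOQ = √(2DS/H) = √(2 × 2,098.8 × 351 / 34.1) ≈ 207.86.
Cost at Q* = (D/Q*)S + (Q*/2)H = √(2DSH) ≈ €7,088.12.
Cost at Q = 70: (2,098.8/70)×351 + (70/2)×34.1 = €10,523.98 + €1,193.50 = €11,717.48.
Excess = €11,717.48 − €7,088.12 = €4,629.36.

Extra cost ≈ €4,629 per year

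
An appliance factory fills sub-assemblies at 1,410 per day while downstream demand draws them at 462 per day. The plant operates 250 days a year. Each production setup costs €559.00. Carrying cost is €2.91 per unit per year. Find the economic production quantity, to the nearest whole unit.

Q* ≈ 8,124 sub-assemblies

Annual demand D = 462 × 250 = 115,500.
Production build-up factor (1 − d/p) = 1 − 462/1,410 = 0.6723.
Q* = √(2DS / (H(1 − d/p))) = √(2 × 115,500 × 559 / (2.91 × 0.6723)).
= √(129,129,000 / 1.9565) ≈ 8124.016.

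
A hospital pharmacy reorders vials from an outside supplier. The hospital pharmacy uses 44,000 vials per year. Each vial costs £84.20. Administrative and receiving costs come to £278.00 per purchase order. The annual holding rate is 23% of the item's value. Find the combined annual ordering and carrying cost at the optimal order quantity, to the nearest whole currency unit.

TC* ≈ £21,766

Holding cost H = 0.23 × £84.20 = £19.3660 per unit per year.
The optimal lot size = √(2DS/H) = √(2 × 44,000 × 278 / 19.366) ≈ 1123.94.
At Q*, ordering cost (D/Q*)S equals holding cost (Q*/2)H, each = √(DSH/2).
Minimum total = √(2DSH) = √(2 × 44,000 × 278 × 19.366) ≈ 21766.254.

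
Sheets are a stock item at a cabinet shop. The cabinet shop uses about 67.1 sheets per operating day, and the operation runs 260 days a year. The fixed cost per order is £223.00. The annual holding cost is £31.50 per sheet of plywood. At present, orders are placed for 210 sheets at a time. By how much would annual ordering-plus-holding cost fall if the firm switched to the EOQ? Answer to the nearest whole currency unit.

Extra cost ≈ £6,178 per year

Annual demand D = 67.1 × 260 = 17,446.
EOQ = √(2DS/H) = √(2 × 17,446 × 223 / 31.5) ≈ 497.00.
Cost at Q* = (D/Q*)S + (Q*/2)H = √(2DSH) ≈ £15,655.63.
Cost at Q = 210: (17,446/210)×223 + (210/2)×31.5 = £18,525.99 + £3,307.50 = £21,833.49.
Excess = £21,833.49 − £15,655.63 = £6,177.86.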